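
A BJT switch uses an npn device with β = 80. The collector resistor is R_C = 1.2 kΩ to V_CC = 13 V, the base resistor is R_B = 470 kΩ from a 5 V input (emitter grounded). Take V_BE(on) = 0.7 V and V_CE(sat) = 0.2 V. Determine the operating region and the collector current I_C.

active; I_C ≈ 0.73 mA

Assume active. Base-emitter loop: I_B = (V_BB − V_BE)/R_B = (5 − 0.7)/470 = 0.00915 mA.
I_C = β·I_B = 80×0.00915 = 0.732 mA.
V_CE = V_CC − I_C·R_C = 13 − 0.732×1.2 = 12.1 V > V_CE(sat), so the active-region assumption holds.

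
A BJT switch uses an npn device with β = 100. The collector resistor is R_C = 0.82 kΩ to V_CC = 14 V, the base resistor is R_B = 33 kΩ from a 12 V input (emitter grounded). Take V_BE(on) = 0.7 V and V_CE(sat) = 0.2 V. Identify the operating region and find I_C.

saturation; I_C ≈ 17 mA

Assume active: I_B = (12 − 0.7)/33 = 0.342 mA, giving I_C = β·I_B = 34.2 mA.
But then V_CE = 14 − 34.2×0.82 = -14.1 V < V_CE(sat) = 0.2 V — impossible in the active region.
So the transistor is saturated. With V_CE = 0.2 V, I_C = (V_CC − 0.2)/R_C = 13.8/0.82 = 16.8 mA.
Check: β·I_B = 34.2 mA > I_C = 16.8 mA, confirming saturation.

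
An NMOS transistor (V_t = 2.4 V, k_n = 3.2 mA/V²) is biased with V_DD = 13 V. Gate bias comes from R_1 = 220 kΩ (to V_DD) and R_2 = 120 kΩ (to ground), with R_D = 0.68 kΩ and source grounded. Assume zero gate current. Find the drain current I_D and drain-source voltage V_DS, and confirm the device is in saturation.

I_D ≈ 7.7 mA, V_DS ≈ 7.8 V

V_G = V_DD·R_2/(R_1+R_2) = 13×120/340 = 4.59 V. With the source grounded, V_GS = V_G = 4.59 V.
Assume saturation: I_D = (k_n/2)(V_GS − V_t)² = (3.2/2)×(4.59 − 2.4)² = 1.6×2.19² = 7.66 mA.
V_DS = V_DD − I_D·R_D = 13 − 7.66×0.68 = 7.79 V.
Saturation requires V_DS ≥ V_GS − V_t = 2.19 V; 7.79 ≥ 2.19 ✓.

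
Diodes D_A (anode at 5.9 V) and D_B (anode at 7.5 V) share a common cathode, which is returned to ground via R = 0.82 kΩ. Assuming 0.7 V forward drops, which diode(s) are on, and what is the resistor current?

Assume both conduct. Then node N would need to be at both 5.9−0.7 = 5.2 V and 7.5−0.7 = 6.8 V, which is impossible.
Assume only D_B conducts: V_N = 7.5 − 0.7 = 6.8 V, so I_R = 6.8/0.82 = 8.29 mA.
Check D_A: its anode-to-cathode voltage is 5.9 − 6.8 = -0.9 V < 0.7 V, so it is off. The assumption is consistent.

Only D_B conducts; I_R ≈ 8.3 mA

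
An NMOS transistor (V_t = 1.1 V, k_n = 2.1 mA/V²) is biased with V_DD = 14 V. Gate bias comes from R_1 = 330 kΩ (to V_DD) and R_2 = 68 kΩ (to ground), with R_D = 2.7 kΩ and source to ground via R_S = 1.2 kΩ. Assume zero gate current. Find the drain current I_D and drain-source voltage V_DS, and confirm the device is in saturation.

V_G = V_DD·R_2/(R_1+R_2) = 14×68/398 = 2.39 V.
Assume saturation: I_D = (k_n/2)(V_GS − V_t)² with V_GS = V_G − I_D·R_S = 2.39 − 1.2·I_D.
Substituting gives 1.51·I_D² − 4.26·I_D + 1.75 = 0, with roots I_D = 0.501 or 2.31 mA.
The root I_D = 2.31 mA gives V_GS = -0.384 V ≤ V_t, so take I_D = 0.501 mA.
Then V_GS = 1.79 V and V_DS = V_DD − I_D(R_D+R_S) = 14 − 0.501×3.9 = 12 V.
Saturation requires V_DS ≥ V_GS − V_t = 0.691 V; 12 ≥ 0.691 ✓.

I_D ≈ 0.5 mA, V_DS ≈ 12 V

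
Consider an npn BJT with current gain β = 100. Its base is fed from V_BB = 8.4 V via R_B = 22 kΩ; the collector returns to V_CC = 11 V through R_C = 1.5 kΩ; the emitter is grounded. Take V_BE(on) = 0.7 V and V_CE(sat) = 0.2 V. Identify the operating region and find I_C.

saturation; I_C ≈ 7.2 mA

Assume active: I_B = (8.4 − 0.7)/22 = 0.35 mA, giving I_C = β·I_B = 35 mA.
But then V_CE = 11 − 35×1.5 = -41.5 V < V_CE(sat) = 0.2 V — impossible in the active region.
So the transistor is saturated. With V_CE = 0.2 V, I_C = (V_CC − 0.2)/R_C = 10.8/1.5 = 7.2 mA.
Check: β·I_B = 35 mA > I_C = 7.2 mA, confirming saturation.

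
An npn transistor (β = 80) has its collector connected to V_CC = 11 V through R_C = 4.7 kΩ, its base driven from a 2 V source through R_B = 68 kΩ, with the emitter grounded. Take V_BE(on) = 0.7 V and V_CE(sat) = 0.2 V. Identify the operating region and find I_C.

Assume active. Base-emitter loop: I_B = (V_BB − V_BE)/R_B = (2 − 0.7)/68 = 0.0191 mA.
I_C = β·I_B = 80×0.0191 = 1.53 mA.
V_CE = V_CC − I_C·R_C = 11 − 1.53×4.7 = 3.81 V > V_CE(sat), so the active-region assumption holds.

active; I_C ≈ 1.5 mA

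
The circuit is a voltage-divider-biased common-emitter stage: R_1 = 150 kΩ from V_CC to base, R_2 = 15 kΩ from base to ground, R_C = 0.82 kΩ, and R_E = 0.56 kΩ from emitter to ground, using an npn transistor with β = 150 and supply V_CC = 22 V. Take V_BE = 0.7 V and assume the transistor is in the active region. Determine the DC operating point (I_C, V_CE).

Thevenize the base divider: V_Th = V_CC·R_2/(R_1+R_2) = 22×15/165 = 2 V, R_Th = R_1‖R_2 = 13.6 kΩ.
Base-emitter loop: V_Th = I_B·R_Th + V_BE + (β+1)I_B·R_E, so I_B = (2 − 0.7) / (13.6 + 151×0.56) = 0.0132 mA.
I_C = β·I_B = 150×0.0132 = 1.99 mA, and I_E = (β+1)I_B = 2 mA.
V_CE = V_CC − I_C·R_C − I_E·R_E = 22 − 1.99×0.82 − 2×0.56 = 19.3 V.
V_CE = 19.3 V > 0.2 V confirms active-region operation.

I_C ≈ 2 mA, V_CE ≈ 19 V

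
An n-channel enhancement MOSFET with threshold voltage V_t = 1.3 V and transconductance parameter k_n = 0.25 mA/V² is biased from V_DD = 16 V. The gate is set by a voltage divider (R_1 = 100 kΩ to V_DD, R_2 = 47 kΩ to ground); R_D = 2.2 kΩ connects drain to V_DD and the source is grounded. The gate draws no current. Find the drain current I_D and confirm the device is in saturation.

I_D ≈ 1.8 mA

V_G = V_DD·R_2/(R_1+R_2) = 16×47/147 = 5.12 V. With the source grounded, V_GS = V_G = 5.12 V.
Assume saturation: I_D = (k_n/2)(V_GS − V_t)² = (0.25/2)×(5.12 − 1.3)² = 0.125×3.82² = 1.82 mA.
V_DS = V_DD − I_D·R_D = 16 − 1.82×2.2 = 12 V.
Saturation requires V_DS ≥ V_GS − V_t = 3.82 V; 12 ≥ 3.82 ✓.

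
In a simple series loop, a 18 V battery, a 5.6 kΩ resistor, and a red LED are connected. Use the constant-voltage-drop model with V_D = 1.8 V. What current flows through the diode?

I ≈ 2.9 mA

KVL around the loop: 18 = V_D + I·R = 1.8 + I × 5.6 kΩ.
So I = (18 − 1.8) / 5.6 kΩ = 16.2 / 5.6 = 2.89 mA.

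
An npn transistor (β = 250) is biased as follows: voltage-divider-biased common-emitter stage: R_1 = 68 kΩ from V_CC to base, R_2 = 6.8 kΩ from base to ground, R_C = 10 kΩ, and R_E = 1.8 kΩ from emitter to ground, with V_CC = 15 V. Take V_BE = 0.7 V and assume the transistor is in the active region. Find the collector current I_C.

Thevenize the base divider: V_Th = V_CC·R_2/(R_1+R_2) = 15×6.8/74.8 = 1.36 V, R_Th = R_1‖R_2 = 6.18 kΩ.
Base-emitter loop: V_Th = I_B·R_Th + V_BE + (β+1)I_B·R_E, so I_B = (1.36 − 0.7) / (6.18 + 251×1.8) = 0.00145 mA.
I_C = β·I_B = 250×0.00145 = 0.362 mA, and I_E = (β+1)I_B = 0.364 mA.
V_CE = V_CC − I_C·R_C − I_E·R_E = 15 − 0.362×10 − 0.364×1.8 = 10.7 V.
V_CE = 10.7 V > 0.2 V confirms active-region operation.

I_C ≈ 0.36 mA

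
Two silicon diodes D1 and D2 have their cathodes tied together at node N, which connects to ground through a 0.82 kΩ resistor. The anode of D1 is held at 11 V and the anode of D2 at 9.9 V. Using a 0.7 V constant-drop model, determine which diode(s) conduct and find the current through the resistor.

Assume both conduct. Then node N would need to be at both 11−0.7 = 10.3 V and 9.9−0.7 = 9.2 V, which is impossible.
Assume only D1 conducts: V_N = 11 − 0.7 = 10.3 V, so I_R = 10.3/0.82 = 12.6 mA.
Check D2: its anode-to-cathode voltage is 9.9 − 10.3 = -0.4 V < 0.7 V, so it is off. The assumption is consistent.

Only D1 conducts; I_R ≈ 13 mA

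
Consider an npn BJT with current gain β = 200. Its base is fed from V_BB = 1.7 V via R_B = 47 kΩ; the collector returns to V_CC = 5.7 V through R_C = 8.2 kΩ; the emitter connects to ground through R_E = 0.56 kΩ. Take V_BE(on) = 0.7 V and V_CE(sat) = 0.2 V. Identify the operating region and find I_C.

Assume active: I_B = (1.7 − 0.7)/(47 + 201×0.56) = 0.00627 mA, I_C = β·I_B = 1.25 mA.
Then V_CE = 5.7 − 1.25×8.2 − 1.26×0.56 = -5.28 V < 0.2 V — the active assumption fails.
Re-solve with V_CE = 0.2 V. KCL at the emitter: V_E/R_E = (V_BB−0.7−V_E)/R_B + (V_CC−0.2−V_E)/R_C, giving V_E = 0.359 V.
I_C = (V_CC − 0.2 − V_E)/R_C = (5.5 − 0.359)/8.2 = 0.627 mA.
Check: I_B = (1 − 0.359)/47 = 0.0136 mA, and β·I_B = 2.73 mA > I_C, confirming saturation.

saturation; I_C ≈ 0.63 mA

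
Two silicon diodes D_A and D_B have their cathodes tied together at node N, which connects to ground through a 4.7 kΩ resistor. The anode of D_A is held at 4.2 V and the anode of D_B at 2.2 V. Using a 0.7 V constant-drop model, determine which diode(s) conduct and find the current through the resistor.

Only D_A conducts; I_R ≈ 0.74 mA

Assume both conduct. Then node N would need to be at both 4.2−0.7 = 3.5 V and 2.2−0.7 = 1.5 V, which is impossible.
Assume only D_A conducts: V_N = 4.2 − 0.7 = 3.5 V, so I_R = 3.5/4.7 = 0.745 mA.
Check D_B: its anode-to-cathode voltage is 2.2 − 3.5 = -1.3 V < 0.7 V, so it is off. The assumption is consistent.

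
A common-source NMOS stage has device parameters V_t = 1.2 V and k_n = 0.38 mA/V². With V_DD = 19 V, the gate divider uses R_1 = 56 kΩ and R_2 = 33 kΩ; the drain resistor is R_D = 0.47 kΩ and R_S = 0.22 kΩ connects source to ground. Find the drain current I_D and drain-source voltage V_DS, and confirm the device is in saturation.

I_D ≈ 4.5 mA, V_DS ≈ 16 V

V_G = V_DD·R_2/(R_1+R_2) = 19×33/89 = 7.04 V.
Assume saturation: I_D = (k_n/2)(V_GS − V_t)² with V_GS = V_G − I_D·R_S = 7.04 − 0.22·I_D.
Substituting gives 0.0092·I_D² − 1.49·I_D + 6.49 = 0, with roots I_D = 4.48 or 157 mA.
The root I_D = 157 mA gives V_GS = -27.6 V ≤ V_t, so take I_D = 4.48 mA.
Then V_GS = 6.06 V and V_DS = V_DD − I_D(R_D+R_S) = 19 − 4.48×0.69 = 15.9 V.
Saturation requires V_DS ≥ V_GS − V_t = 4.86 V; 15.9 ≥ 4.86 ✓.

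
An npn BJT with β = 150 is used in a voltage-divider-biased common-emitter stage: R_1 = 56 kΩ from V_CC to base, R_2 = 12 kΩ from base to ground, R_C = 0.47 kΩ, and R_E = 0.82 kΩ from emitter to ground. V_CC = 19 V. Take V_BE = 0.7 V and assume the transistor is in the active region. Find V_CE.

Thevenize the base divider: V_Th = V_CC·R_2/(R_1+R_2) = 19×12/68 = 3.35 V, R_Th = R_1‖R_2 = 9.88 kΩ.
Base-emitter loop: V_Th = I_B·R_Th + V_BE + (β+1)I_B·R_E, so I_B = (3.35 − 0.7) / (9.88 + 151×0.82) = 0.0198 mA.
I_C = β·I_B = 150×0.0198 = 2.98 mA, and I_E = (β+1)I_B = 3 mA.
V_CE = V_CC − I_C·R_C − I_E·R_E = 19 − 2.98×0.47 − 3×0.82 = 15.1 V.
V_CE = 15.1 V > 0.2 V confirms active-region operation.

V_CE ≈ 15 V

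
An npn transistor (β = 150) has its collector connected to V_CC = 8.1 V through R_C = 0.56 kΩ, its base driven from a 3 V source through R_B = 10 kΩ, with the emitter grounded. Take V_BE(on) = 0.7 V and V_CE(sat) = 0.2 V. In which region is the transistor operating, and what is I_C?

Assume active: I_B = (3 − 0.7)/10 = 0.23 mA, giving I_C = β·I_B = 34.5 mA.
But then V_CE = 8.1 − 34.5×0.56 = -11.2 V < V_CE(sat) = 0.2 V — impossible in the active region.
So the transistor is saturated. With V_CE = 0.2 V, I_C = (V_CC − 0.2)/R_C = 7.9/0.56 = 14.1 mA.
Check: β·I_B = 34.5 mA > I_C = 14.1 mA, confirming saturation.

saturation; I_C ≈ 14 mA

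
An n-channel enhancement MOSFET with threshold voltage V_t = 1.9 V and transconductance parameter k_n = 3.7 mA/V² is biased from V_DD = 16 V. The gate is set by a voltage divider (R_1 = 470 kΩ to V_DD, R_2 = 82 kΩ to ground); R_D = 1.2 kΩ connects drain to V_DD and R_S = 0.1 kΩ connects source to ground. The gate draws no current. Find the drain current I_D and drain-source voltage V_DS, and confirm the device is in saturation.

V_G = V_DD·R_2/(R_1+R_2) = 16×82/552 = 2.38 V.
Assume saturation: I_D = (k_n/2)(V_GS − V_t)² with V_GS = V_G − I_D·R_S = 2.38 − 0.1·I_D.
Substituting gives 0.0185·I_D² − 1.18·I_D + 0.421 = 0, with roots I_D = 0.36 or 63.2 mA.
The root I_D = 63.2 mA gives V_GS = -3.95 V ≤ V_t, so take I_D = 0.36 mA.
Then V_GS = 2.34 V and V_DS = V_DD − I_D(R_D+R_S) = 16 − 0.36×1.3 = 15.5 V.
Saturation requires V_DS ≥ V_GS − V_t = 0.441 V; 15.5 ≥ 0.441 ✓.

I_D ≈ 0.36 mA, V_DS ≈ 16 V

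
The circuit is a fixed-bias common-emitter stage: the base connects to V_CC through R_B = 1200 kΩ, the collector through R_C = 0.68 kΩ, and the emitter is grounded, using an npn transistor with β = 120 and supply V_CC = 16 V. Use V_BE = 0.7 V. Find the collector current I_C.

Base loop: V_CC = I_B·R_B + V_BE, so I_B = (16 − 0.7)/1200 kΩ = 0.0128 mA.
In the active region I_C = β·I_B = 120 × 0.0128 = 1.53 mA.
Collector loop: V_CE = V_CC − I_C·R_C = 16 − 1.53×0.68 = 15 V.
Since V_CE = 15 V > V_CE(sat) ≈ 0.2 V, the transistor is in the active region as assumed.

I_C ≈ 1.5 mA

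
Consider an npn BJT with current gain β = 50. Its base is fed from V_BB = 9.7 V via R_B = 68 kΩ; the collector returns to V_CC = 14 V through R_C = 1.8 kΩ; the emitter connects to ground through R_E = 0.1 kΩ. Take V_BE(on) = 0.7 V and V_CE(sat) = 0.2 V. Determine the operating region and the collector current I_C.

Assume active. Base-emitter loop: I_B = (V_BB − V_BE)/(R_B + (β+1)R_E) = (9.7 − 0.7)/(68 + 51×0.1) = 0.123 mA.
I_C = β·I_B = 50×0.123 = 6.16 mA.
V_CE = V_CC − I_C·R_C − I_E·R_E = 14 − 6.16×1.8 − 6.28×0.1 = 2.29 V > V_CE(sat), so the active-region assumption holds.

active; I_C ≈ 6.2 mA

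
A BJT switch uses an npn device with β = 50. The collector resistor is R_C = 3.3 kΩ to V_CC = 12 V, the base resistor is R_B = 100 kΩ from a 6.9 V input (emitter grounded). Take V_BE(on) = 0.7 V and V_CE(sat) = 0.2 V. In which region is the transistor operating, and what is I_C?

active; I_C ≈ 3.1 mA

Assume active. Base-emitter loop: I_B = (V_BB − V_BE)/R_B = (6.9 − 0.7)/100 = 0.062 mA.
I_C = β·I_B = 50×0.062 = 3.1 mA.
V_CE = V_CC − I_C·R_C = 12 − 3.1×3.3 = 1.77 V > V_CE(sat), so the active-region assumption holds.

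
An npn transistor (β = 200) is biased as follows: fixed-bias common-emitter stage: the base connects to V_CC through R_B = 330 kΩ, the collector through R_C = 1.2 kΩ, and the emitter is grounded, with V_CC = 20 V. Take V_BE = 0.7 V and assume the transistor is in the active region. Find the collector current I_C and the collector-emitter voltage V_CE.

I_C ≈ 12 mA, V_CE ≈ 6 V

Base loop: V_CC = I_B·R_B + V_BE, so I_B = (20 − 0.7)/330 kΩ = 0.0585 mA.
In the active region I_C = β·I_B = 200 × 0.0585 = 11.7 mA.
Collector loop: V_CE = V_CC − I_C·R_C = 20 − 11.7×1.2 = 5.96 V.
Since V_CE = 5.96 V > V_CE(sat) ≈ 0.2 V, the transistor is in the active region as assumed.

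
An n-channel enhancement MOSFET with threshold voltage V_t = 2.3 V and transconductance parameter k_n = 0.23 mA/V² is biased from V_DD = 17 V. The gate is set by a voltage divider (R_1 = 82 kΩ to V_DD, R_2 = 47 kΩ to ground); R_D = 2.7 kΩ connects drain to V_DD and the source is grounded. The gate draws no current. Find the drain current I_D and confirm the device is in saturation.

I_D ≈ 1.7 mA

V_G = V_DD·R_2/(R_1+R_2) = 17×47/129 = 6.19 V. With the source grounded, V_GS = V_G = 6.19 V.
Assume saturation: I_D = (k_n/2)(V_GS − V_t)² = (0.23/2)×(6.19 − 2.3)² = 0.115×3.89² = 1.74 mA.
V_DS = V_DD − I_D·R_D = 17 − 1.74×2.7 = 12.3 V.
Saturation requires V_DS ≥ V_GS − V_t = 3.89 V; 12.3 ≥ 3.89 ✓.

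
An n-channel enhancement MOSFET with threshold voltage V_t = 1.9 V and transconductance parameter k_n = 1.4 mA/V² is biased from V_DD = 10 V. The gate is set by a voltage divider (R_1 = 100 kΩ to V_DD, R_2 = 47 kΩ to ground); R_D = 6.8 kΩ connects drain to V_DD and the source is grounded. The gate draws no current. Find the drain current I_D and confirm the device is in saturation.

I_D ≈ 1.2 mA

V_G = V_DD·R_2/(R_1+R_2) = 10×47/147 = 3.2 V. With the source grounded, V_GS = V_G = 3.2 V.
Assume saturation: I_D = (k_n/2)(V_GS − V_t)² = (1.4/2)×(3.2 − 1.9)² = 0.7×1.3² = 1.18 mA.
V_DS = V_DD − I_D·R_D = 10 − 1.18×6.8 = 1.99 V.
Saturation requires V_DS ≥ V_GS − V_t = 1.3 V; 1.99 ≥ 1.3 ✓.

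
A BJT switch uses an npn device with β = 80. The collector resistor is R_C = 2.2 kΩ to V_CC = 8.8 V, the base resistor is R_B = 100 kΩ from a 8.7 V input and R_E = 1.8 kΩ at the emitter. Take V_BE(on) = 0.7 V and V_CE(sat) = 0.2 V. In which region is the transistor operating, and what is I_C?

Assume active: I_B = (8.7 − 0.7)/(100 + 81×1.8) = 0.0325 mA, I_C = β·I_B = 2.6 mA.
Then V_CE = 8.8 − 2.6×2.2 − 2.64×1.8 = -1.67 V < 0.2 V — the active assumption fails.
Re-solve with V_CE = 0.2 V. KCL at the emitter: V_E/R_E = (V_BB−0.7−V_E)/R_B + (V_CC−0.2−V_E)/R_C, giving V_E = 3.91 V.
I_C = (V_CC − 0.2 − V_E)/R_C = (8.6 − 3.91)/2.2 = 2.13 mA.
Check: I_B = (8 − 3.91)/100 = 0.0409 mA, and β·I_B = 3.27 mA > I_C, confirming saturation.

saturation; I_C ≈ 2.1 mA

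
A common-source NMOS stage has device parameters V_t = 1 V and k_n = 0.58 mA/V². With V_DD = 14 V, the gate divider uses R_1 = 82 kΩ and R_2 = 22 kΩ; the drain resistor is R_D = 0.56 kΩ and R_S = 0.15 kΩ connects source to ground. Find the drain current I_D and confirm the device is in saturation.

I_D ≈ 0.96 mA

V_G = V_DD·R_2/(R_1+R_2) = 14×22/104 = 2.96 V.
Assume saturation: I_D = (k_n/2)(V_GS − V_t)² with V_GS = V_G − I_D·R_S = 2.96 − 0.15·I_D.
Substituting gives 0.00652·I_D² − 1.17·I_D + 1.12 = 0, with roots I_D = 0.958 or 178 mA.
The root I_D = 178 mA gives V_GS = -23.8 V ≤ V_t, so take I_D = 0.958 mA.
Then V_GS = 2.82 V and V_DS = V_DD − I_D(R_D+R_S) = 14 − 0.958×0.71 = 13.3 V.
Saturation requires V_DS ≥ V_GS − V_t = 1.82 V; 13.3 ≥ 1.82 ✓.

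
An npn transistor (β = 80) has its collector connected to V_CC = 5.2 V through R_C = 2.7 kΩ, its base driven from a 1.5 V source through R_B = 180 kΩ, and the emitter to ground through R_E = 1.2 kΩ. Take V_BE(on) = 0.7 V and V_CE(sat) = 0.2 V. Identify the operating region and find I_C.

active; I_C ≈ 0.23 mA

Assume active. Base-emitter loop: I_B = (V_BB − V_BE)/(R_B + (β+1)R_E) = (1.5 − 0.7)/(180 + 81×1.2) = 0.00289 mA.
I_C = β·I_B = 80×0.00289 = 0.231 mA.
V_CE = V_CC − I_C·R_C − I_E·R_E = 5.2 − 0.231×2.7 − 0.234×1.2 = 4.3 V > V_CE(sat), so the active-region assumption holds.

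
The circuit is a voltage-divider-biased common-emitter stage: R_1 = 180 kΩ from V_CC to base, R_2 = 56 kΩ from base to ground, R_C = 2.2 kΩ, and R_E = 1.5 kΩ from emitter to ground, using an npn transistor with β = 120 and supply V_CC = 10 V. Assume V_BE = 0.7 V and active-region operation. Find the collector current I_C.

Thevenize the base divider: V_Th = V_CC·R_2/(R_1+R_2) = 10×56/236 = 2.37 V, R_Th = R_1‖R_2 = 42.7 kΩ.
Base-emitter loop: V_Th = I_B·R_Th + V_BE + (β+1)I_B·R_E, so I_B = (2.37 − 0.7) / (42.7 + 121×1.5) = 0.00746 mA.
I_C = β·I_B = 120×0.00746 = 0.895 mA, and I_E = (β+1)I_B = 0.903 mA.
V_CE = V_CC − I_C·R_C − I_E·R_E = 10 − 0.895×2.2 − 0.903×1.5 = 6.68 V.
V_CE = 6.68 V > 0.2 V confirms active-region operation.

I_C ≈ 0.9 mA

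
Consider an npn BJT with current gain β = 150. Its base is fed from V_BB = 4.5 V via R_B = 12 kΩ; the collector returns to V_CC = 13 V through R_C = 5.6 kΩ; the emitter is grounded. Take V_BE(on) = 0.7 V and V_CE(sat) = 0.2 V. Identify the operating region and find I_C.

Assume active: I_B = (4.5 − 0.7)/12 = 0.317 mA, giving I_C = β·I_B = 47.5 mA.
But then V_CE = 13 − 47.5×5.6 = -253 V < V_CE(sat) = 0.2 V — impossible in the active region.
So the transistor is saturated. With V_CE = 0.2 V, I_C = (V_CC − 0.2)/R_C = 12.8/5.6 = 2.29 mA.
Check: β·I_B = 47.5 mA > I_C = 2.29 mA, confirming saturation.

saturation; I_C ≈ 2.3 mA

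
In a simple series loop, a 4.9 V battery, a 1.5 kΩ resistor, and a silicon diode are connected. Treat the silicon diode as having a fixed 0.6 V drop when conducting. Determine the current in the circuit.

KVL around the loop: 4.9 = V_D + I·R = 0.6 + I × 1.5 kΩ.
So I = (4.9 − 0.6) / 1.5 kΩ = 4.3 / 1.5 = 2.87 mA.

I ≈ 2.9 mA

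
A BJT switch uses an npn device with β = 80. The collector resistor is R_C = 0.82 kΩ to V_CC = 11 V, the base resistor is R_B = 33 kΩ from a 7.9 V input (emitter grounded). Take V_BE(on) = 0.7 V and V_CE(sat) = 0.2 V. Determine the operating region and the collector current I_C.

saturation; I_C ≈ 13 mA

Assume active: I_B = (7.9 − 0.7)/33 = 0.218 mA, giving I_C = β·I_B = 17.5 mA.
But then V_CE = 11 − 17.5×0.82 = -3.31 V < V_CE(sat) = 0.2 V — impossible in the active region.
So the transistor is saturated. With V_CE = 0.2 V, I_C = (V_CC − 0.2)/R_C = 10.8/0.82 = 13.2 mA.
Check: β·I_B = 17.5 mA > I_C = 13.2 mA, confirming saturation.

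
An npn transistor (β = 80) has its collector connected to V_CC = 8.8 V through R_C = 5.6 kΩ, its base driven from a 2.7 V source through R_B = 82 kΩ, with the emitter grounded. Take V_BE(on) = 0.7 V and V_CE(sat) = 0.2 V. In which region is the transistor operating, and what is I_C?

Assume active: I_B = (2.7 − 0.7)/82 = 0.0244 mA, giving I_C = β·I_B = 1.95 mA.
But then V_CE = 8.8 − 1.95×5.6 = -2.13 V < V_CE(sat) = 0.2 V — impossible in the active region.
So the transistor is saturated. With V_CE = 0.2 V, I_C = (V_CC − 0.2)/R_C = 8.6/5.6 = 1.54 mA.
Check: β·I_B = 1.95 mA > I_C = 1.54 mA, confirming saturation.

saturation; I_C ≈ 1.5 mA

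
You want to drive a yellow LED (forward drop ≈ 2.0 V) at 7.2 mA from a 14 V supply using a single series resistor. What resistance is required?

The resistor drops V_S − V_D = 14 − 2.0 = 12 V at 7.2 mA.
R = 12 V / 7.2 mA = 1.67 kΩ.

R ≈ 1.7 kΩ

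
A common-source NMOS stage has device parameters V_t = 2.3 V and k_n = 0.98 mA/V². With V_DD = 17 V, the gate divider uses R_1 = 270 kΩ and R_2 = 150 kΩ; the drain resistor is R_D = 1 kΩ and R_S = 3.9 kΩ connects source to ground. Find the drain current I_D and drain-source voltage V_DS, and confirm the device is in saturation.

I_D ≈ 0.67 mA, V_DS ≈ 14 V

V_G = V_DD·R_2/(R_1+R_2) = 17×150/420 = 6.07 V.
Assume saturation: I_D = (k_n/2)(V_GS − V_t)² with V_GS = V_G − I_D·R_S = 6.07 − 3.9·I_D.
Substituting gives 7.45·I_D² − 15.4·I_D + 6.97 = 0, with roots I_D = 0.668 or 1.4 mA.
The root I_D = 1.4 mA gives V_GS = 0.609 V ≤ V_t, so take I_D = 0.668 mA.
Then V_GS = 3.47 V and V_DS = V_DD − I_D(R_D+R_S) = 17 − 0.668×4.9 = 13.7 V.
Saturation requires V_DS ≥ V_GS − V_t = 1.17 V; 13.7 ≥ 1.17 ✓.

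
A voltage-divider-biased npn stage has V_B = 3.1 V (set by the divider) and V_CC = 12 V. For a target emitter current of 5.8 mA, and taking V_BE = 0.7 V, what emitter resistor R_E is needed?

R_E ≈ 0.41 kΩ

V_E = V_B − V_BE = 3.1 − 0.7 = 2.4 V.
R_E = V_E / I_E = 2.4 / 5.8 = 0.414 kΩ.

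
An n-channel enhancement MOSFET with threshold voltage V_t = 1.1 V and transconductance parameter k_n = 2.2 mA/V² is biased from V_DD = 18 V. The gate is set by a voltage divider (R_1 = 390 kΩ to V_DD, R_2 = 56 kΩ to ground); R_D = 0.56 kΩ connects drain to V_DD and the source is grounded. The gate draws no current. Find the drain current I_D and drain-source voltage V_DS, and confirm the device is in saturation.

V_G = V_DD·R_2/(R_1+R_2) = 18×56/446 = 2.26 V. With the source grounded, V_GS = V_G = 2.26 V.
Assume saturation: I_D = (k_n/2)(V_GS − V_t)² = (2.2/2)×(2.26 − 1.1)² = 1.1×1.16² = 1.48 mA.
V_DS = V_DD − I_D·R_D = 18 − 1.48×0.56 = 17.2 V.
Saturation requires V_DS ≥ V_GS − V_t = 1.16 V; 17.2 ≥ 1.16 ✓.

I_D ≈ 1.5 mA, V_DS ≈ 17 V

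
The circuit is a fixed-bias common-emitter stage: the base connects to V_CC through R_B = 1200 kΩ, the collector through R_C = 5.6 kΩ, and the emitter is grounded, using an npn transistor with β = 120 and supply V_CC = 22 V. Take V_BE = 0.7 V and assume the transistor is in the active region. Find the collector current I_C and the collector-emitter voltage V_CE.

I_C ≈ 2.1 mA, V_CE ≈ 10 V

Base loop: V_CC = I_B·R_B + V_BE, so I_B = (22 − 0.7)/1200 kΩ = 0.0178 mA.
In the active region I_C = β·I_B = 120 × 0.0178 = 2.13 mA.
Collector loop: V_CE = V_CC − I_C·R_C = 22 − 2.13×5.6 = 10.1 V.
Since V_CE = 10.1 V > V_CE(sat) ≈ 0.2 V, the transistor is in the active region as assumed.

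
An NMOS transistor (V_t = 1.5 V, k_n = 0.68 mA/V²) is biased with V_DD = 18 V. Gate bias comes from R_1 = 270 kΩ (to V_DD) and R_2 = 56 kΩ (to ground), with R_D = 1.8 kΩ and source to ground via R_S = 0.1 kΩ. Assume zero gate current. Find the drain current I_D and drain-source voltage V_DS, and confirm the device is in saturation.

V_G = V_DD·R_2/(R_1+R_2) = 18×56/326 = 3.09 V.
Assume saturation: I_D = (k_n/2)(V_GS − V_t)² with V_GS = V_G − I_D·R_S = 3.09 − 0.1·I_D.
Substituting gives 0.0034·I_D² − 1.11·I_D + 0.862 = 0, with roots I_D = 0.779 or 325 mA.
The root I_D = 325 mA gives V_GS = -29.4 V ≤ V_t, so take I_D = 0.779 mA.
Then V_GS = 3.01 V and V_DS = V_DD − I_D(R_D+R_S) = 18 − 0.779×1.9 = 16.5 V.
Saturation requires V_DS ≥ V_GS − V_t = 1.51 V; 16.5 ≥ 1.51 ✓.

I_D ≈ 0.78 mA, V_DS ≈ 17 V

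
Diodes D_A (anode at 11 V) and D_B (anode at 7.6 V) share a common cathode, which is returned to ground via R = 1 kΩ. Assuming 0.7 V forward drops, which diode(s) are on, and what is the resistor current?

Assume both conduct. Then node N would need to be at both 11−0.7 = 10.3 V and 7.6−0.7 = 6.9 V, which is impossible.
Assume only D_A conducts: V_N = 11 − 0.7 = 10.3 V, so I_R = 10.3/1 = 10.3 mA.
Check D_B: its anode-to-cathode voltage is 7.6 − 10.3 = -2.7 V < 0.7 V, so it is off. The assumption is consistent.

Only D_A conducts; I_R ≈ 10 mA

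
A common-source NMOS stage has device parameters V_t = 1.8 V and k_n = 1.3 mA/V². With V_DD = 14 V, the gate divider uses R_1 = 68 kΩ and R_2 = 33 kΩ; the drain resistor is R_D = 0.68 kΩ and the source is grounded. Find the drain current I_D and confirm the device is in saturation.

V_G = V_DD·R_2/(R_1+R_2) = 14×33/101 = 4.57 V. With the source grounded, V_GS = V_G = 4.57 V.
Assume saturation: I_D = (k_n/2)(V_GS − V_t)² = (1.3/2)×(4.57 − 1.8)² = 0.65×2.77² = 5 mA.
V_DS = V_DD − I_D·R_D = 14 − 5×0.68 = 10.6 V.
Saturation requires V_DS ≥ V_GS − V_t = 2.77 V; 10.6 ≥ 2.77 ✓.

I_D ≈ 5 mA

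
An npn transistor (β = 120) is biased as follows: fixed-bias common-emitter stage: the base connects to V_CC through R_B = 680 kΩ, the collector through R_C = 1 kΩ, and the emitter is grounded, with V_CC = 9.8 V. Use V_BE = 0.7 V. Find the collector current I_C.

I_C ≈ 1.6 mA

Base loop: V_CC = I_B·R_B + V_BE, so I_B = (9.8 − 0.7)/680 kΩ = 0.0134 mA.
In the active region I_C = β·I_B = 120 × 0.0134 = 1.61 mA.
Collector loop: V_CE = V_CC − I_C·R_C = 9.8 − 1.61×1 = 8.19 V.
Since V_CE = 8.19 V > V_CE(sat) ≈ 0.2 V, the transistor is in the active region as assumed.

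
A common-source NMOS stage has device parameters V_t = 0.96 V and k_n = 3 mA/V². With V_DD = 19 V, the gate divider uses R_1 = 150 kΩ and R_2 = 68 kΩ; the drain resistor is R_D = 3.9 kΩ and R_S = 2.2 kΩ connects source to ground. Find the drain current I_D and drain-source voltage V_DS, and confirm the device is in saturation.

I_D ≈ 1.8 mA, V_DS ≈ 8.2 V

V_G = V_DD·R_2/(R_1+R_2) = 19×68/218 = 5.93 V.
Assume saturation: I_D = (k_n/2)(V_GS − V_t)² with V_GS = V_G − I_D·R_S = 5.93 − 2.2·I_D.
Substituting gives 7.26·I_D² − 33.8·I_D + 37 = 0, with roots I_D = 1.76 or 2.89 mA.
The root I_D = 2.89 mA gives V_GS = -0.428 V ≤ V_t, so take I_D = 1.76 mA.
Then V_GS = 2.04 V and V_DS = V_DD − I_D(R_D+R_S) = 19 − 1.76×6.1 = 8.24 V.
Saturation requires V_DS ≥ V_GS − V_t = 1.08 V; 8.24 ≥ 1.08 ✓.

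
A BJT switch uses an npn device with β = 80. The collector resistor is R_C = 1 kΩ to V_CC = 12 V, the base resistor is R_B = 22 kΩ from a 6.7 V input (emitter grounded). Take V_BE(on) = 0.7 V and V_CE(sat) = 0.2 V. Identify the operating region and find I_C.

saturation; I_C ≈ 12 mA

Assume active: I_B = (6.7 − 0.7)/22 = 0.273 mA, giving I_C = β·I_B = 21.8 mA.
But then V_CE = 12 − 21.8×1 = -9.82 V < V_CE(sat) = 0.2 V — impossible in the active region.
So the transistor is saturated. With V_CE = 0.2 V, I_C = (V_CC − 0.2)/R_C = 11.8/1 = 11.8 mA.
Check: β·I_B = 21.8 mA > I_C = 11.8 mA, confirming saturation.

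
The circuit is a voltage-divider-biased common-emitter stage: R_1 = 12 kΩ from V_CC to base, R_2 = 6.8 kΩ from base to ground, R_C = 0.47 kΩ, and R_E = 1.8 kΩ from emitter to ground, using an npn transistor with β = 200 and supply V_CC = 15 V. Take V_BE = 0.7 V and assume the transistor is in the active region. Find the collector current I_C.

I_C ≈ 2.6 mA

Thevenize the base divider: V_Th = V_CC·R_2/(R_1+R_2) = 15×6.8/18.8 = 5.43 V, R_Th = R_1‖R_2 = 4.34 kΩ.
Base-emitter loop: V_Th = I_B·R_Th + V_BE + (β+1)I_B·R_E, so I_B = (5.43 − 0.7) / (4.34 + 201×1.8) = 0.0129 mA.
I_C = β·I_B = 200×0.0129 = 2.58 mA, and I_E = (β+1)I_B = 2.59 mA.
V_CE = V_CC − I_C·R_C − I_E·R_E = 15 − 2.58×0.47 − 2.59×1.8 = 9.12 V.
V_CE = 9.12 V > 0.2 V confirms active-region operation.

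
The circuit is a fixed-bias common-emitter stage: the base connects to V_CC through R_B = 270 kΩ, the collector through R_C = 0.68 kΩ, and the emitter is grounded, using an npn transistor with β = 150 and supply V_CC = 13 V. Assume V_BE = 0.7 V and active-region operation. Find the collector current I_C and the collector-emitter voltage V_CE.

Base loop: V_CC = I_B·R_B + V_BE, so I_B = (13 − 0.7)/270 kΩ = 0.0456 mA.
In the active region I_C = β·I_B = 150 × 0.0456 = 6.83 mA.
Collector loop: V_CE = V_CC − I_C·R_C = 13 − 6.83×0.68 = 8.35 V.
Since V_CE = 8.35 V > V_CE(sat) ≈ 0.2 V, the transistor is in the active region as assumed.

I_C ≈ 6.8 mA, V_CE ≈ 8.4 V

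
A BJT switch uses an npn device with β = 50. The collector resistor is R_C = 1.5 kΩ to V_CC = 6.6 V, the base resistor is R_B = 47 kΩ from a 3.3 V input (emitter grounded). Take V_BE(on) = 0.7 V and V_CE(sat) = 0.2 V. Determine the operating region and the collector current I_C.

active; I_C ≈ 2.8 mA

Assume active. Base-emitter loop: I_B = (V_BB − V_BE)/R_B = (3.3 − 0.7)/47 = 0.0553 mA.
I_C = β·I_B = 50×0.0553 = 2.77 mA.
V_CE = V_CC − I_C·R_C = 6.6 − 2.77×1.5 = 2.45 V > V_CE(sat), so the active-region assumption holds.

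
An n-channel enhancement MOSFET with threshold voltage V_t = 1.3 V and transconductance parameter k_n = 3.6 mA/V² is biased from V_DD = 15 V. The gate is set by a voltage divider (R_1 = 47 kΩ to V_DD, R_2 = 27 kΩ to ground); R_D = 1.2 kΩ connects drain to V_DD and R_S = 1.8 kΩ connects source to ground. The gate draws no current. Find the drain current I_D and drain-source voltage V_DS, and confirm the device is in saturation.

I_D ≈ 1.8 mA, V_DS ≈ 9.7 V

V_G = V_DD·R_2/(R_1+R_2) = 15×27/74 = 5.47 V.
Assume saturation: I_D = (k_n/2)(V_GS − V_t)² with V_GS = V_G − I_D·R_S = 5.47 − 1.8·I_D.
Substituting gives 5.83·I_D² − 28·I_D + 31.3 = 0, with roots I_D = 1.77 or 3.04 mA.
The root I_D = 3.04 mA gives V_GS = 0.000354 V ≤ V_t, so take I_D = 1.77 mA.
Then V_GS = 2.29 V and V_DS = V_DD − I_D(R_D+R_S) = 15 − 1.77×3 = 9.7 V.
Saturation requires V_DS ≥ V_GS − V_t = 0.991 V; 9.7 ≥ 0.991 ✓.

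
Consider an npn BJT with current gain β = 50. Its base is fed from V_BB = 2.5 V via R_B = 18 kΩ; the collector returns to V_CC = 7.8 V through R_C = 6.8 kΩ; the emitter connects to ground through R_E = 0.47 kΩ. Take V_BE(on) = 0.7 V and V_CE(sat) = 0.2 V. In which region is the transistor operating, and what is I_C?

saturation; I_C ≈ 1 mA

Assume active: I_B = (2.5 − 0.7)/(18 + 51×0.47) = 0.0429 mA, I_C = β·I_B = 2.14 mA.
Then V_CE = 7.8 − 2.14×6.8 − 2.19×0.47 = -7.81 V < 0.2 V — the active assumption fails.
Re-solve with V_CE = 0.2 V. KCL at the emitter: V_E/R_E = (V_BB−0.7−V_E)/R_B + (V_CC−0.2−V_E)/R_C, giving V_E = 0.523 V.
I_C = (V_CC − 0.2 − V_E)/R_C = (7.6 − 0.523)/6.8 = 1.04 mA.
Check: I_B = (1.8 − 0.523)/18 = 0.071 mA, and β·I_B = 3.55 mA > I_C, confirming saturation.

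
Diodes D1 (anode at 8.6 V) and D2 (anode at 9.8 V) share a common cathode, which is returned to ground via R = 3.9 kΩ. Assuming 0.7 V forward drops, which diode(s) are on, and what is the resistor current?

Only D2 conducts; I_R ≈ 2.3 mA

Assume both conduct. Then node N would need to be at both 8.6−0.7 = 7.9 V and 9.8−0.7 = 9.1 V, which is impossible.
Assume only D2 conducts: V_N = 9.8 − 0.7 = 9.1 V, so I_R = 9.1/3.9 = 2.33 mA.
Check D1: its anode-to-cathode voltage is 8.6 − 9.1 = -0.5 V < 0.7 V, so it is off. The assumption is consistent.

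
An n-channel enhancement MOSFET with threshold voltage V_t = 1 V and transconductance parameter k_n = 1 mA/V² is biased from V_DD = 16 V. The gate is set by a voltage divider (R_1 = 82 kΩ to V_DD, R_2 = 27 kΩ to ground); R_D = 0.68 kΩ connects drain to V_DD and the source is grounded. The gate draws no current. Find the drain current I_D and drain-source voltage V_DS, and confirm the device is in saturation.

V_G = V_DD·R_2/(R_1+R_2) = 16×27/109 = 3.96 V. With the source grounded, V_GS = V_G = 3.96 V.
Assume saturation: I_D = (k_n/2)(V_GS − V_t)² = (1/2)×(3.96 − 1)² = 0.5×2.96² = 4.39 mA.
V_DS = V_DD − I_D·R_D = 16 − 4.39×0.68 = 13 V.
Saturation requires V_DS ≥ V_GS − V_t = 2.96 V; 13 ≥ 2.96 ✓.

I_D ≈ 4.4 mA, V_DS ≈ 13 V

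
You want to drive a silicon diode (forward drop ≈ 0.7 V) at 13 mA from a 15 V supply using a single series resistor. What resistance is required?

R ≈ 1.1 kΩ

The resistor drops V_S − V_D = 15 − 0.7 = 14.3 V at 13 mA.
R = 14.3 V / 13 mA = 1.1 kΩ.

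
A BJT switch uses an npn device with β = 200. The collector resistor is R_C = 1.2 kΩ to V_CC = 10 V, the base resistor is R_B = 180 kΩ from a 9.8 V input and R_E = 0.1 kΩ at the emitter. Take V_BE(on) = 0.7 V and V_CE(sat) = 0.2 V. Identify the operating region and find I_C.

saturation; I_C ≈ 7.5 mA

Assume active: I_B = (9.8 − 0.7)/(180 + 201×0.1) = 0.0455 mA, I_C = β·I_B = 9.1 mA.
Then V_CE = 10 − 9.1×1.2 − 9.14×0.1 = -1.83 V < 0.2 V — the active assumption fails.
Re-solve with V_CE = 0.2 V. KCL at the emitter: V_E/R_E = (V_BB−0.7−V_E)/R_B + (V_CC−0.2−V_E)/R_C, giving V_E = 0.758 V.
I_C = (V_CC − 0.2 − V_E)/R_C = (9.8 − 0.758)/1.2 = 7.53 mA.
Check: I_B = (9.1 − 0.758)/180 = 0.0463 mA, and β·I_B = 9.27 mA > I_C, confirming saturation.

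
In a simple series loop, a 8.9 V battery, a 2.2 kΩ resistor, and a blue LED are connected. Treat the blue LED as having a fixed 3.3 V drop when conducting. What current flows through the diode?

KVL around the loop: 8.9 = V_D + I·R = 3.3 + I × 2.2 kΩ.
So I = (8.9 − 3.3) / 2.2 kΩ = 5.6 / 2.2 = 2.55 mA.

I ≈ 2.5 mA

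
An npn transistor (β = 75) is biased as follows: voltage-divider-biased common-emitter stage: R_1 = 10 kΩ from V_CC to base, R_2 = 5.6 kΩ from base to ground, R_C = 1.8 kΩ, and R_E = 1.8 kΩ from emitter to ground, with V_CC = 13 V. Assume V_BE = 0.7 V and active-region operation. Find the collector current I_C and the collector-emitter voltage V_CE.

Thevenize the base divider: V_Th = V_CC·R_2/(R_1+R_2) = 13×5.6/15.6 = 4.67 V, R_Th = R_1‖R_2 = 3.59 kΩ.
Base-emitter loop: V_Th = I_B·R_Th + V_BE + (β+1)I_B·R_E, so I_B = (4.67 − 0.7) / (3.59 + 76×1.8) = 0.0283 mA.
I_C = β·I_B = 75×0.0283 = 2.12 mA, and I_E = (β+1)I_B = 2.15 mA.
V_CE = V_CC − I_C·R_C − I_E·R_E = 13 − 2.12×1.8 − 2.15×1.8 = 5.32 V.
V_CE = 5.32 V > 0.2 V confirms active-region operation.

I_C ≈ 2.1 mA, V_CE ≈ 5.3 V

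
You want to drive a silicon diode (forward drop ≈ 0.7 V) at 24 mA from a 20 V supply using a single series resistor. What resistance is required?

The resistor drops V_S − V_D = 20 − 0.7 = 19.3 V at 24 mA.
R = 19.3 V / 24 mA = 0.804 kΩ.

R ≈ 0.8 kΩ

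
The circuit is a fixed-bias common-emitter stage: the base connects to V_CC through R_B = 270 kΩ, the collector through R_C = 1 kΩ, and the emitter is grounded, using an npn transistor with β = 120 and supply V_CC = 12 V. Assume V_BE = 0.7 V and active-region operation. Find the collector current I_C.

I_C ≈ 5 mA

Base loop: V_CC = I_B·R_B + V_BE, so I_B = (12 − 0.7)/270 kΩ = 0.0419 mA.
In the active region I_C = β·I_B = 120 × 0.0419 = 5.02 mA.
Collector loop: V_CE = V_CC − I_C·R_C = 12 − 5.02×1 = 6.98 V.
Since V_CE = 6.98 V > V_CE(sat) ≈ 0.2 V, the transistor is in the active region as assumed.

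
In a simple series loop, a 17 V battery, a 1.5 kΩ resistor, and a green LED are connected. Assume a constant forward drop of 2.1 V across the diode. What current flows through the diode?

KVL around the loop: 17 = V_D + I·R = 2.1 + I × 1.5 kΩ.
So I = (17 − 2.1) / 1.5 kΩ = 14.9 / 1.5 = 9.93 mA.

I ≈ 9.9 mA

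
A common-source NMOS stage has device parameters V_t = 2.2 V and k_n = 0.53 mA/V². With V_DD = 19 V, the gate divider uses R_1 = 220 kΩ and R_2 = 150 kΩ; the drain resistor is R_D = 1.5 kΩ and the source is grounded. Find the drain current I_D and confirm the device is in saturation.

V_G = V_DD·R_2/(R_1+R_2) = 19×150/370 = 7.7 V. With the source grounded, V_GS = V_G = 7.7 V.
Assume saturation: I_D = (k_n/2)(V_GS − V_t)² = (0.53/2)×(7.7 − 2.2)² = 0.265×5.5² = 8.02 mA.
V_DS = V_DD − I_D·R_D = 19 − 8.02×1.5 = 6.96 V.
Saturation requires V_DS ≥ V_GS − V_t = 5.5 V; 6.96 ≥ 5.5 ✓.

I_D ≈ 8 mA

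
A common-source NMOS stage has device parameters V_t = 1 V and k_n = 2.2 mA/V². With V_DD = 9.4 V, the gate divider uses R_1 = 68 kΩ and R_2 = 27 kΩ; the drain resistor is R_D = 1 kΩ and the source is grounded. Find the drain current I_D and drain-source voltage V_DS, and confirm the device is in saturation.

I_D ≈ 3.1 mA, V_DS ≈ 6.3 V

V_G = V_DD·R_2/(R_1+R_2) = 9.4×27/95 = 2.67 V. With the source grounded, V_GS = V_G = 2.67 V.
Assume saturation: I_D = (k_n/2)(V_GS − V_t)² = (2.2/2)×(2.67 − 1)² = 1.1×1.67² = 3.07 mA.
V_DS = V_DD − I_D·R_D = 9.4 − 3.07×1 = 6.33 V.
Saturation requires V_DS ≥ V_GS − V_t = 1.67 V; 6.33 ≥ 1.67 ✓.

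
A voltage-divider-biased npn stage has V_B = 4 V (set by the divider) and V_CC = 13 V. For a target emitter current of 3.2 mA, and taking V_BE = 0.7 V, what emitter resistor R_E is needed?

V_E = V_B − V_BE = 4 − 0.7 = 3.3 V.
R_E = V_E / I_E = 3.3 / 3.2 = 1.03 kΩ.

R_E ≈ 1 kΩ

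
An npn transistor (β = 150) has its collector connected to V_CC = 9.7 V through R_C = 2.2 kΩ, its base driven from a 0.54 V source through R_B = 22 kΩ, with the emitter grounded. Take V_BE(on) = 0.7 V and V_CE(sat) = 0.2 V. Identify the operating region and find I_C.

cutoff; I_C ≈ 0

V_BB = 0.54 V ≤ V_BE(on) = 0.7 V, so the base-emitter junction is not forward biased.
The transistor is in cutoff: I_B = I_C = 0.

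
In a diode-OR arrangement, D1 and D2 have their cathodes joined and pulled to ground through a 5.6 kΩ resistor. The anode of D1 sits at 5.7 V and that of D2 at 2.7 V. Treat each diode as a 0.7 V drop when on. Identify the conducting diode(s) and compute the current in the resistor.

Only D1 conducts; I_R ≈ 0.89 mA

Assume both conduct. Then node N would need to be at both 5.7−0.7 = 5 V and 2.7−0.7 = 2 V, which is impossible.
Assume only D1 conducts: V_N = 5.7 − 0.7 = 5 V, so I_R = 5/5.6 = 0.893 mA.
Check D2: its anode-to-cathode voltage is 2.7 − 5 = -2.3 V < 0.7 V, so it is off. The assumption is consistent.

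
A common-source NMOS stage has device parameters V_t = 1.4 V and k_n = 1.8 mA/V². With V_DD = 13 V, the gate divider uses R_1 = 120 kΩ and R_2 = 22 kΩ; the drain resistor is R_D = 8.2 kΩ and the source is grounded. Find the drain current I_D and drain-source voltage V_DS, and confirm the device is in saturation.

I_D ≈ 0.34 mA, V_DS ≈ 10 V

V_G = V_DD·R_2/(R_1+R_2) = 13×22/142 = 2.01 V. With the source grounded, V_GS = V_G = 2.01 V.
Assume saturation: I_D = (k_n/2)(V_GS − V_t)² = (1.8/2)×(2.01 − 1.4)² = 0.9×0.614² = 0.339 mA.
V_DS = V_DD − I_D·R_D = 13 − 0.339×8.2 = 10.2 V.
Saturation requires V_DS ≥ V_GS − V_t = 0.614 V; 10.2 ≥ 0.614 ✓.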